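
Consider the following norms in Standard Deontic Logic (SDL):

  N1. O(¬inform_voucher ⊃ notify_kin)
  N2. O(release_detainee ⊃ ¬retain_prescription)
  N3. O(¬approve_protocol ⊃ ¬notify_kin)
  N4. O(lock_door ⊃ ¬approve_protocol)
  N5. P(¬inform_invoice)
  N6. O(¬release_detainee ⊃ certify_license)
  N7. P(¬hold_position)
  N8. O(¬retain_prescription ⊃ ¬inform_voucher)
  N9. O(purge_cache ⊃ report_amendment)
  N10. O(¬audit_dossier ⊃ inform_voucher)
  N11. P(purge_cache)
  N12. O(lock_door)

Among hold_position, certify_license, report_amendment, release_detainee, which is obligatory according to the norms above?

certify_license

Premise 12 states O(lock_door) outright.
From O(lock_door) and premise 4, O(lock_door ⊃ ¬approve_protocol), we obtain O(¬approve_protocol).
From O(¬approve_protocol) and premise 3, O(¬approve_protocol ⊃ ¬notify_kin), we obtain O(¬notify_kin).
Premise 1, O(¬inform_voucher ⊃ notify_kin), contraposes to O(¬notify_kin ⊃ inform_voucher); with O(¬notify_kin) we get O(inform_voucher).
Premise 8 is O(¬retain_prescription ⊃ ¬inform_voucher); contrapositively O(inform_voucher ⊃ retain_prescription). Since O(inform_voucher) holds, K gives O(retain_prescription).
Premise 2, O(release_detainee ⊃ ¬retain_prescription), contraposes to O(retain_prescription ⊃ ¬release_detainee); with O(retain_prescription) we get O(¬release_detainee).
Applying K to premise 6 (O(¬release_detainee ⊃ certify_license)) and O(¬release_detainee) yields O(certify_license).
So O(certify_license) holds — certify_license is obligatory. None of the other listed options is made obligatory by any chain of premises.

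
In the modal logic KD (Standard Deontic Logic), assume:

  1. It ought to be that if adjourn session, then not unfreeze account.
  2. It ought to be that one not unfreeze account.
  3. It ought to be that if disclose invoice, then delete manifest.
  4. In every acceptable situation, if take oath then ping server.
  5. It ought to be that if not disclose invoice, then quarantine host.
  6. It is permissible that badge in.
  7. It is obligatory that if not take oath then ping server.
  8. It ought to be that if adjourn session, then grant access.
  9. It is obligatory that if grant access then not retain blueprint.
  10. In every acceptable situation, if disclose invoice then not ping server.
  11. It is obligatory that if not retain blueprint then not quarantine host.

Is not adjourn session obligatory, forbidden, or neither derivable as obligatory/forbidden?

Obligatory

Premises 7 and 4 are O(¬take_oath → ping_server) and O(take_oath → ping_server); every ideal world satisfies ¬take_oath or take_oath, so in either case ping_server holds — hence O(ping_server).
Premise 10, O(disclose_invoice → ¬ping_server), contraposes to O(ping_server → ¬disclose_invoice); with O(ping_server) we get O(¬disclose_invoice).
With premise 5, O(¬disclose_invoice → quarantine_host), the K-axiom yields O(quarantine_host).
Premise 11 is O(¬retain_blueprint → ¬quarantine_host); contrapositively O(quarantine_host → retain_blueprint). Since O(quarantine_host) holds, K gives O(retain_blueprint).
The contrapositive of premise 9 (O(grant_access → ¬retain_blueprint)) is O(retain_blueprint → ¬grant_access), and O(retain_blueprint) is already established, so O(¬grant_access).
The contrapositive of premise 8 (O(adjourn_session → grant_access)) is O(¬grant_access → ¬adjourn_session), and O(¬grant_access) is already established, so O(¬adjourn_session).
Premises 1, 2, 3, 6 do not contribute to this derivation.
Hence ¬adjourn_session is obligatory.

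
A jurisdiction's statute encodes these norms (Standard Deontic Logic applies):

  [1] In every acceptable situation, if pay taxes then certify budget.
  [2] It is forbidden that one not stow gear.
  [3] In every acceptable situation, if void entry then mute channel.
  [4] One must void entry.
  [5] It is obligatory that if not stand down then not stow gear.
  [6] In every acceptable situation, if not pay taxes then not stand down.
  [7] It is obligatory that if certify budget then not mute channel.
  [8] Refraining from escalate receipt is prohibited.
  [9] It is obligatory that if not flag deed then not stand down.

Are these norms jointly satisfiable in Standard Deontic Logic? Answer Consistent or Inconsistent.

Inconsistent

From premise 4 we have O(void_entry).
Applying K to premise 3 (O(void_entry → mute_channel)) and O(void_entry) yields O(mute_channel).
Premise 7, O(certify_budget → ¬mute_channel), contraposes to O(mute_channel → ¬certify_budget); with O(mute_channel) we get O(¬certify_budget).
The contrapositive of premise 1 (O(pay_taxes → certify_budget)) is O(¬certify_budget → ¬pay_taxes), and O(¬certify_budget) is already established, so O(¬pay_taxes).
Premise 6 is O(¬pay_taxes → ¬stand_down); since O(¬pay_taxes), deontic closure gives O(¬stand_down).
Premise 5 is O(¬stand_down → ¬stow_gear); since O(¬stand_down), deontic closure gives O(¬stow_gear).
But premise 2, F(¬stow_gear), means O(stow_gear).
We now have both O(¬stow_gear) and O(stow_gear) — stow_gear is simultaneously obligatory and forbidden, violating the D-axiom.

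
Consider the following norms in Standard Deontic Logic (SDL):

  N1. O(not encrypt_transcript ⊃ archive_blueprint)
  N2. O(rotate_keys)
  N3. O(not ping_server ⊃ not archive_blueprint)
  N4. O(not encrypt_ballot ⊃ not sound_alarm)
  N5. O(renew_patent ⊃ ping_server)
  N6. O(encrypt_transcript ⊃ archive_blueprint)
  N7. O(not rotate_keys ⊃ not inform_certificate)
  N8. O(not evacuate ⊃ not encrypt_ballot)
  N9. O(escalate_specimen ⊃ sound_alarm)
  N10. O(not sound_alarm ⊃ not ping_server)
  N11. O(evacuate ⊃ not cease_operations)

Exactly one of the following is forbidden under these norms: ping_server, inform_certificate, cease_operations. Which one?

cease_operations

By case analysis on not encrypt_transcript: premise 1 gives O(not encrypt_transcript ⊃ archive_blueprint) and premise 6 gives O(encrypt_transcript ⊃ archive_blueprint), so O(archive_blueprint) either way.
Premise 3, O(not ping_server ⊃ not archive_blueprint), contraposes to O(archive_blueprint ⊃ ping_server); with O(archive_blueprint) we get O(ping_server).
Premise 10 is O(not sound_alarm ⊃ not ping_server); contrapositively O(ping_server ⊃ sound_alarm). Since O(ping_server) holds, K gives O(sound_alarm).
Premise 4 is O(not encrypt_ballot ⊃ not sound_alarm); contrapositively O(sound_alarm ⊃ encrypt_ballot). Since O(sound_alarm) holds, K gives O(encrypt_ballot).
Premise 8 is O(not evacuate ⊃ not encrypt_ballot); contrapositively O(encrypt_ballot ⊃ evacuate). Since O(encrypt_ballot) holds, K gives O(evacuate).
Applying K to premise 11 (O(evacuate ⊃ not cease_operations)) and O(evacuate) yields O(not cease_operations).
So O(not cease_operations) holds, i.e. cease_operations is forbidden. None of the other listed options is forbidden under the premises.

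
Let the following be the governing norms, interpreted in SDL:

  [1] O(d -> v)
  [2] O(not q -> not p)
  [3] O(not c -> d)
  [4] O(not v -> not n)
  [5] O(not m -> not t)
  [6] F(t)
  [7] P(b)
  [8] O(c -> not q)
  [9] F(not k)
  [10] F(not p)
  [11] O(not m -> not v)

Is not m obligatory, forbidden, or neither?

Forbidden

F(not p) at premise 10 means O(p).
The contrapositive of premise 2 (O(not q -> not p)) is O(p -> q), and O(p) is already established, so O(q).
Premise 8, O(c -> not q), contraposes to O(q -> not c); with O(q) we get O(not c).
Premise 3 is O(not c -> d); since O(not c), deontic closure gives O(d).
Applying K to premise 1 (O(d -> v)) and O(d) yields O(v).
The contrapositive of premise 11 (O(not m -> not v)) is O(v -> m), and O(v) is already established, so O(m).
Premises 4, 5, 6, 7, 9 do not contribute to this derivation.
Thus O(m), which is F(not m): not m is forbidden.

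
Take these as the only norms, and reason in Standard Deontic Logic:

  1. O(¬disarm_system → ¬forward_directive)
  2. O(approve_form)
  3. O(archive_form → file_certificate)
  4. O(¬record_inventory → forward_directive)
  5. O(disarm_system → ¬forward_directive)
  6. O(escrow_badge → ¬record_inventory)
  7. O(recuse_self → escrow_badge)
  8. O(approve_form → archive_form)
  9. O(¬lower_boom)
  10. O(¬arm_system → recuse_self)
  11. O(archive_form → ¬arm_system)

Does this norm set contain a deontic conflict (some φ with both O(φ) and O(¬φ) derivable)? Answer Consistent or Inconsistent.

Inconsistent

Premises 1 and 5 cover both cases: O(¬disarm_system → ¬forward_directive) and O(disarm_system → ¬forward_directive). Since ¬disarm_system ∨ disarm_system is a tautology, O(¬forward_directive) follows.
Premise 4 is O(¬record_inventory → forward_directive); contrapositively O(¬forward_directive → record_inventory). Since O(¬forward_directive) holds, K gives O(record_inventory).
Premise 6, O(escrow_badge → ¬record_inventory), contraposes to O(record_inventory → ¬escrow_badge); with O(record_inventory) we get O(¬escrow_badge).
The contrapositive of premise 7 (O(recuse_self → escrow_badge)) is O(¬escrow_badge → ¬recuse_self), and O(¬escrow_badge) is already established, so O(¬recuse_self).
Premise 10, O(¬arm_system → recuse_self), contraposes to O(¬recuse_self → arm_system); with O(¬recuse_self) we get O(arm_system).
Premise 11, O(archive_form → ¬arm_system), contraposes to O(arm_system → ¬archive_form); with O(arm_system) we get O(¬archive_form).
Premise 8 is O(approve_form → archive_form); contrapositively O(¬archive_form → ¬approve_form). Since O(¬archive_form) holds, K gives O(¬approve_form).
Yet premise 2 states O(approve_form).
We now have both O(¬approve_form) and O(approve_form) — approve_form is simultaneously obligatory and forbidden, violating the D-axiom.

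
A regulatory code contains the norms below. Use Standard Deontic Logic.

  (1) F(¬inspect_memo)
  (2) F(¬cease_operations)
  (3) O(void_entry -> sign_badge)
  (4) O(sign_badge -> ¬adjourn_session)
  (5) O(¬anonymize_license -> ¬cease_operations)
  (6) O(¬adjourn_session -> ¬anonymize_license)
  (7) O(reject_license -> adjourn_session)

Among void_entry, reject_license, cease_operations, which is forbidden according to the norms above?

void_entry

Premise 2 is F(¬cease_operations), i.e. O(cease_operations).
Premise 5, O(¬anonymize_license -> ¬cease_operations), contraposes to O(cease_operations -> anonymize_license); with O(cease_operations) we get O(anonymize_license).
Premise 6 is O(¬adjourn_session -> ¬anonymize_license); contrapositively O(anonymize_license -> adjourn_session). Since O(anonymize_license) holds, K gives O(adjourn_session).
The contrapositive of premise 4 (O(sign_badge -> ¬adjourn_session)) is O(adjourn_session -> ¬sign_badge), and O(adjourn_session) is already established, so O(¬sign_badge).
Premise 3 is O(void_entry -> sign_badge); contrapositively O(¬sign_badge -> ¬void_entry). Since O(¬sign_badge) holds, K gives O(¬void_entry).
So O(¬void_entry) holds, i.e. void_entry is forbidden. None of the other listed options is forbidden under the premises.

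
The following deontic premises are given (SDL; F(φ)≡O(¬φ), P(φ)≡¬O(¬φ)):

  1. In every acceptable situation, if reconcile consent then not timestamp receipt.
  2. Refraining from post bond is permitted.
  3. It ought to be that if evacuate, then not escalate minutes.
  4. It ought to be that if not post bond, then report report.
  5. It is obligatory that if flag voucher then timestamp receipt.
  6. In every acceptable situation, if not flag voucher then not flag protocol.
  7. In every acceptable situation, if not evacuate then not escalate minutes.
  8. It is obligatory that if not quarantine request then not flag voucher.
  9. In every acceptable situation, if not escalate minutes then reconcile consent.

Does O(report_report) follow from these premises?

No

Premise 4 is O(¬post_bond → report_report), but O(¬post_bond) is not derivable from the premises (the permission P(¬post_bond) asserts only ¬O(post_bond), not O(¬post_bond)), so it does not yield O(report_report).
No other premise forces O(report_report). An ideal world satisfying every premise can still have report_report false, so O(report_report) is not derivable.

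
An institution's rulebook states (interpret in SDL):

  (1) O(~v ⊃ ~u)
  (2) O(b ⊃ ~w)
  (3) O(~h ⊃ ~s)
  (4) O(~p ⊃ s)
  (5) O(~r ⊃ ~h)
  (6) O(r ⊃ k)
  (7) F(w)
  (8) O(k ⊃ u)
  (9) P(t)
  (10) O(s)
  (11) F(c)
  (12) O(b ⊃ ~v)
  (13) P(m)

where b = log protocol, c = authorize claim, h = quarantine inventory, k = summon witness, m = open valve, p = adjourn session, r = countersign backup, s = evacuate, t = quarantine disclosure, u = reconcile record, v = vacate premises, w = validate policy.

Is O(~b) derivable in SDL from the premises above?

Yes

From premise 10 we have O(s).
Premise 3 is O(~h ⊃ ~s); contrapositively O(s ⊃ h). Since O(s) holds, K gives O(h).
The contrapositive of premise 5 (O(~r ⊃ ~h)) is O(h ⊃ r), and O(h) is already established, so O(r).
From O(r) and premise 6, O(r ⊃ k), we obtain O(k).
From O(k) and premise 8, O(k ⊃ u), we obtain O(u).
Premise 1, O(~v ⊃ ~u), contraposes to O(u ⊃ v); with O(u) we get O(v).
The contrapositive of premise 12 (O(b ⊃ ~v)) is O(v ⊃ ~b), and O(v) is already established, so O(~b).
Premises 2, 4, 7, 9, 11, 13 do not contribute to this derivation.
So O(~b) follows.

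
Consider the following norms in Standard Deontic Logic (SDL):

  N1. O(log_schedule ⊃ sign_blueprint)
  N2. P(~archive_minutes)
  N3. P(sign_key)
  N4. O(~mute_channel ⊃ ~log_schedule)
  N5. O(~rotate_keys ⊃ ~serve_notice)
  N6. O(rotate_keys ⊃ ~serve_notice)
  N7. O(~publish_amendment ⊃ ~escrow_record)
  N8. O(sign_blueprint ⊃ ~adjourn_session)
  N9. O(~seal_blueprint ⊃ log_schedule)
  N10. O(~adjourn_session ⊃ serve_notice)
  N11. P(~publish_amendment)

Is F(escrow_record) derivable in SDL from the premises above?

No

Premise 7 is O(~publish_amendment ⊃ ~escrow_record), but O(~publish_amendment) is not derivable from the premises (the permission P(~publish_amendment) asserts only ~O(publish_amendment), not O(~publish_amendment)), so it does not yield O(~escrow_record).
No other premise forces O(~escrow_record). An ideal world satisfying every premise can still have escrow_record true, so F(escrow_record) is not derivable.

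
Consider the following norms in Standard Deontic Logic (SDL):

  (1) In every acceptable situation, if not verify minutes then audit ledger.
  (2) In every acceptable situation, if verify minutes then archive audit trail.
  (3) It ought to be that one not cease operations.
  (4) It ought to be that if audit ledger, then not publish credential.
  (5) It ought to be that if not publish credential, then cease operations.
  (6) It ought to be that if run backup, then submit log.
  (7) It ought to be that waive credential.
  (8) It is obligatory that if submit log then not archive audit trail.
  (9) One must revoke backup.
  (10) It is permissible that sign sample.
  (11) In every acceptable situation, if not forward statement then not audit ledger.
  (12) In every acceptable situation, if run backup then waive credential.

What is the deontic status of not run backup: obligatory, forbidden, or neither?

Obligatory

Premise 3 gives O(¬cease_operations).
Premise 5, O(¬publish_credential → cease_operations), contraposes to O(¬cease_operations → publish_credential); with O(¬cease_operations) we get O(publish_credential).
The contrapositive of premise 4 (O(audit_ledger → ¬publish_credential)) is O(publish_credential → ¬audit_ledger), and O(publish_credential) is already established, so O(¬audit_ledger).
The contrapositive of premise 1 (O(¬verify_minutes → audit_ledger)) is O(¬audit_ledger → verify_minutes), and O(¬audit_ledger) is already established, so O(verify_minutes).
Premise 2 is O(verify_minutes → archive_audit_trail); since O(verify_minutes), deontic closure gives O(archive_audit_trail).
Premise 8 is O(submit_log → ¬archive_audit_trail); contrapositively O(archive_audit_trail → ¬submit_log). Since O(archive_audit_trail) holds, K gives O(¬submit_log).
Premise 6 is O(run_backup → submit_log); contrapositively O(¬submit_log → ¬run_backup). Since O(¬submit_log) holds, K gives O(¬run_backup).
Premises 7, 9, 10, 11, 12 do not contribute to this derivation.
Hence ¬run_backup is obligatory.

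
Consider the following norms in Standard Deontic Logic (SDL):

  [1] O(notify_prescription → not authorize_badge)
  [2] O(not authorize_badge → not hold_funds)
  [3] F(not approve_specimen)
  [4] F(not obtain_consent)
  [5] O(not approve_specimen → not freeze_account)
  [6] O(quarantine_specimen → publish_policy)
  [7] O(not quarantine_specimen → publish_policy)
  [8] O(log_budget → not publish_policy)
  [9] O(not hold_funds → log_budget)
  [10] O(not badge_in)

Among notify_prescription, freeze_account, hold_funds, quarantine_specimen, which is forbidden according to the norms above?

notify_prescription

By case analysis on not quarantine_specimen: premise 7 gives O(not quarantine_specimen → publish_policy) and premise 6 gives O(quarantine_specimen → publish_policy), so O(publish_policy) either way.
The contrapositive of premise 8 (O(log_budget → not publish_policy)) is O(publish_policy → not log_budget), and O(publish_policy) is already established, so O(not log_budget).
Premise 9 is O(not hold_funds → log_budget); contrapositively O(not log_budget → hold_funds). Since O(not log_budget) holds, K gives O(hold_funds).
The contrapositive of premise 2 (O(not authorize_badge → not hold_funds)) is O(hold_funds → authorize_badge), and O(hold_funds) is already established, so O(authorize_badge).
Premise 1 is O(notify_prescription → not authorize_badge); contrapositively O(authorize_badge → not notify_prescription). Since O(authorize_badge) holds, K gives O(not notify_prescription).
So O(not notify_prescription) holds, i.e. notify_prescription is forbidden. None of the other listed options is forbidden under the premises.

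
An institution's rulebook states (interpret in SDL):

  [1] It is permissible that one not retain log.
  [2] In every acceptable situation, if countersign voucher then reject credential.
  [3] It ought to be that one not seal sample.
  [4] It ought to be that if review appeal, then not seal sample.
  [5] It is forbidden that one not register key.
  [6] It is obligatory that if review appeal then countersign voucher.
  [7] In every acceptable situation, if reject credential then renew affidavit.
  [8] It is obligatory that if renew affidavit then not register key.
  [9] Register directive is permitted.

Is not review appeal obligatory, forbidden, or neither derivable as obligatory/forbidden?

Obligatory

Premise 5, F(¬register_key), is equivalent to O(register_key).
Premise 8, O(renew_affidavit → ¬register_key), contraposes to O(register_key → ¬renew_affidavit); with O(register_key) we get O(¬renew_affidavit).
Premise 7 is O(reject_credential → renew_affidavit); contrapositively O(¬renew_affidavit → ¬reject_credential). Since O(¬renew_affidavit) holds, K gives O(¬reject_credential).
Premise 2 is O(countersign_voucher → reject_credential); contrapositively O(¬reject_credential → ¬countersign_voucher). Since O(¬reject_credential) holds, K gives O(¬countersign_voucher).
Premise 6 is O(review_appeal → countersign_voucher); contrapositively O(¬countersign_voucher → ¬review_appeal). Since O(¬countersign_voucher) holds, K gives O(¬review_appeal).
Premises 1, 3, 4, 9 do not contribute to this derivation.
Hence ¬review_appeal is obligatory.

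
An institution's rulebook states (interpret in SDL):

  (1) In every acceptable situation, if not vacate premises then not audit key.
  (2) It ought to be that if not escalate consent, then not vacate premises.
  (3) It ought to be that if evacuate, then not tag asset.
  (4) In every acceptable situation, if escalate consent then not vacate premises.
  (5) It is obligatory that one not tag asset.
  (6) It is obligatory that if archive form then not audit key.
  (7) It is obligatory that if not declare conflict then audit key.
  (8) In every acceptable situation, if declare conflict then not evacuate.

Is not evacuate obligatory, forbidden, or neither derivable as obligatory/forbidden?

By case analysis on escalate_consent: premise 4 gives O(escalate_consent → ¬vacate_premises) and premise 2 gives O(¬escalate_consent → ¬vacate_premises), so O(¬vacate_premises) either way.
From O(¬vacate_premises) and premise 1, O(¬vacate_premises → ¬audit_key), we obtain O(¬audit_key).
Premise 7 is O(¬declare_conflict → audit_key); contrapositively O(¬audit_key → declare_conflict). Since O(¬audit_key) holds, K gives O(declare_conflict).
With premise 8, O(declare_conflict → ¬evacuate), the K-axiom yields O(¬evacuate).
Premises 3, 5, 6 do not contribute to this derivation.
Hence ¬evacuate is obligatory.

Obligatory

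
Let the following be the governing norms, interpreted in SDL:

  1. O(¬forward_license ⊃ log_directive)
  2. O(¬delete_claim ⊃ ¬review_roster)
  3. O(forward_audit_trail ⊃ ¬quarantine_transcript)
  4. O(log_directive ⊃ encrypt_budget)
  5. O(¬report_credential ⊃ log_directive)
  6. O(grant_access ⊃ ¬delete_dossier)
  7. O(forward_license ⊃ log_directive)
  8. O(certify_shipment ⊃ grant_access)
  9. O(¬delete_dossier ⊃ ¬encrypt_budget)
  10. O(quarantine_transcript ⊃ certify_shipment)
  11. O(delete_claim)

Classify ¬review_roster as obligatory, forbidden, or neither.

Premise 2 is O(¬delete_claim ⊃ ¬review_roster), but O(¬delete_claim) is not derivable from the premises, so it does not yield O(¬review_roster).
No premise or chain of K-axiom applications forces O(¬review_roster), and none forces O(review_roster). So ¬review_roster is neither obligatory nor forbidden under these norms.

Neither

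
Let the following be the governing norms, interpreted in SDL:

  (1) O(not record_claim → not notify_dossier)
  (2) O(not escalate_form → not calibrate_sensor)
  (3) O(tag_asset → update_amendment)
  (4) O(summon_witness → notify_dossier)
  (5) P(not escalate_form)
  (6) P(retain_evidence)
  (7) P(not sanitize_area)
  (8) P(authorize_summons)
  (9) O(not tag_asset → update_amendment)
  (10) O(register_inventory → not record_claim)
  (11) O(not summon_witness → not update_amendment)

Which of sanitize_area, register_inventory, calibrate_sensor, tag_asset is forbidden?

register_inventory

Premises 9 and 3 cover both cases: O(not tag_asset → update_amendment) and O(tag_asset → update_amendment). Since not tag_asset ∨ tag_asset is a tautology, O(update_amendment) follows.
Premise 11, O(not summon_witness → not update_amendment), contraposes to O(update_amendment → summon_witness); with O(update_amendment) we get O(summon_witness).
From O(summon_witness) and premise 4, O(summon_witness → notify_dossier), we obtain O(notify_dossier).
The contrapositive of premise 1 (O(not record_claim → not notify_dossier)) is O(notify_dossier → record_claim), and O(notify_dossier) is already established, so O(record_claim).
The contrapositive of premise 10 (O(register_inventory → not record_claim)) is O(record_claim → not register_inventory), and O(record_claim) is already established, so O(not register_inventory).
So O(not register_inventory) holds, i.e. register_inventory is forbidden. None of the other listed options is forbidden under the premises.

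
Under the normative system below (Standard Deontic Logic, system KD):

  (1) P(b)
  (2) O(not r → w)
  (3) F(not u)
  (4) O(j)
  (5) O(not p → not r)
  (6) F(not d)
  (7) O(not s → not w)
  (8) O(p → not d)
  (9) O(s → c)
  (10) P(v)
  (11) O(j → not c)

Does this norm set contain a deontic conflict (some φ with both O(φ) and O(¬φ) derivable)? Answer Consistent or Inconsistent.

Premise 4 states O(j) outright.
Applying K to premise 11 (O(j → not c)) and O(j) yields O(not c).
Premise 9, O(s → c), contraposes to O(not c → not s); with O(not c) we get O(not s).
With premise 7, O(not s → not w), the K-axiom yields O(not w).
Premise 2 is O(not r → w); contrapositively O(not w → r). Since O(not w) holds, K gives O(r).
Premise 5 is O(not p → not r); contrapositively O(r → p). Since O(r) holds, K gives O(p).
With premise 8, O(p → not d), the K-axiom yields O(not d).
But premise 6, F(not d), means O(d).
We now have both O(not d) and O(d) — d is simultaneously obligatory and forbidden, violating the D-axiom.

Inconsistent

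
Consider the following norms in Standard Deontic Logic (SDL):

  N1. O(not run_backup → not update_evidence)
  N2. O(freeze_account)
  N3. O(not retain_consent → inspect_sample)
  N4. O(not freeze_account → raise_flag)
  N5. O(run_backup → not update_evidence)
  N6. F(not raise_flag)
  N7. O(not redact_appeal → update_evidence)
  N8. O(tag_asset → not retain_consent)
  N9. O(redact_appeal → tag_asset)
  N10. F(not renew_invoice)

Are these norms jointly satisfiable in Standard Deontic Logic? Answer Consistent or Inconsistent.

Consistent

Premise 4 is O(not freeze_account → raise_flag); even if O(raise_flag) held, inferring O(not freeze_account) would be affirming the consequent — invalid.
So O(not freeze_account) is not derivable, and the apparent clash with O(freeze_account) does not arise.
A world satisfying every obligation exists (e.g. freeze_account=true, inspect_sample=true, raise_flag=true, redact_appeal=true, renew_invoice=true, retain_consent=false, run_backup=false, tag_asset=true, update_evidence=false); no atom is both obligatory and forbidden, so the set is consistent.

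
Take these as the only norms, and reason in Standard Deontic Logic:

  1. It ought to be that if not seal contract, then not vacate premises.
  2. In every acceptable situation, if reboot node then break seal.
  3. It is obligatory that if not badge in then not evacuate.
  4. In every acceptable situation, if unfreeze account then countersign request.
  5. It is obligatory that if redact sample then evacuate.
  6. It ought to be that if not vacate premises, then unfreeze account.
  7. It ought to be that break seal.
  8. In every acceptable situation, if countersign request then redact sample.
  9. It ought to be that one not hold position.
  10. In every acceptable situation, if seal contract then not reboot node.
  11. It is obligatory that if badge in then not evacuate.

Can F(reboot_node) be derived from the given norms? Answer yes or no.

Yes

Premises 3 and 11 are O(¬badge_in → ¬evacuate) and O(badge_in → ¬evacuate); every ideal world satisfies ¬badge_in or badge_in, so in either case ¬evacuate holds — hence O(¬evacuate).
The contrapositive of premise 5 (O(redact_sample → evacuate)) is O(¬evacuate → ¬redact_sample), and O(¬evacuate) is already established, so O(¬redact_sample).
Premise 8, O(countersign_request → redact_sample), contraposes to O(¬redact_sample → ¬countersign_request); with O(¬redact_sample) we get O(¬countersign_request).
Premise 4 is O(unfreeze_account → countersign_request); contrapositively O(¬countersign_request → ¬unfreeze_account). Since O(¬countersign_request) holds, K gives O(¬unfreeze_account).
Premise 6 is O(¬vacate_premises → unfreeze_account); contrapositively O(¬unfreeze_account → vacate_premises). Since O(¬unfreeze_account) holds, K gives O(vacate_premises).
The contrapositive of premise 1 (O(¬seal_contract → ¬vacate_premises)) is O(vacate_premises → seal_contract), and O(vacate_premises) is already established, so O(seal_contract).
With premise 10, O(seal_contract → ¬reboot_node), the K-axiom yields O(¬reboot_node).
Premises 2, 7, 9 do not contribute to this derivation.
So O(¬reboot_node) holds, i.e. F(reboot_node). The claim follows.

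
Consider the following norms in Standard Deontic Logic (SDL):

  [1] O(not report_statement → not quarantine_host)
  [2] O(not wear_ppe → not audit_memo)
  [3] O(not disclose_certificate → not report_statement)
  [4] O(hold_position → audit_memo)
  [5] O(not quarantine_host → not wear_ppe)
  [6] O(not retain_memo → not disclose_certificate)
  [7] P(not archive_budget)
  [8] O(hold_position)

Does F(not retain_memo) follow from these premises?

Premise 8 gives O(hold_position).
Premise 4 is O(hold_position → audit_memo); since O(hold_position), deontic closure gives O(audit_memo).
The contrapositive of premise 2 (O(not wear_ppe → not audit_memo)) is O(audit_memo → wear_ppe), and O(audit_memo) is already established, so O(wear_ppe).
The contrapositive of premise 5 (O(not quarantine_host → not wear_ppe)) is O(wear_ppe → quarantine_host), and O(wear_ppe) is already established, so O(quarantine_host).
The contrapositive of premise 1 (O(not report_statement → not quarantine_host)) is O(quarantine_host → report_statement), and O(quarantine_host) is already established, so O(report_statement).
Premise 3, O(not disclose_certificate → not report_statement), contraposes to O(report_statement → disclose_certificate); with O(report_statement) we get O(disclose_certificate).
The contrapositive of premise 6 (O(not retain_memo → not disclose_certificate)) is O(disclose_certificate → retain_memo), and O(disclose_certificate) is already established, so O(retain_memo).
Premise 7 does not contribute to this derivation.
So O(retain_memo) holds, i.e. F(not retain_memo). The claim follows.

Yes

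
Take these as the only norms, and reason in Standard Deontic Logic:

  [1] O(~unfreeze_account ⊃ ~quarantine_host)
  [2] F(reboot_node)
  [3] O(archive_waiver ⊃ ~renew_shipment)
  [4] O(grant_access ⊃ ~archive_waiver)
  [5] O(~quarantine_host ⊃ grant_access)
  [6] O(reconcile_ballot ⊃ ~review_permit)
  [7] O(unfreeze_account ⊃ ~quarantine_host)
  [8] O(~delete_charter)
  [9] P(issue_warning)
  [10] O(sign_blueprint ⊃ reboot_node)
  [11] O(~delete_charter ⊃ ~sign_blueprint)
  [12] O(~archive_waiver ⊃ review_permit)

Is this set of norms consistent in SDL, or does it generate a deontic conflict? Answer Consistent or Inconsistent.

Consistent

Premise 10 is O(sign_blueprint ⊃ reboot_node), but O(sign_blueprint) is not derivable from the premises, so it does not yield O(reboot_node).
So O(reboot_node) is not derivable, and the apparent clash with O(~reboot_node) does not arise.
A world satisfying every obligation exists (e.g. archive_waiver=false, delete_charter=false, grant_access=true, issue_warning=false, quarantine_host=false, reboot_node=false, reconcile_ballot=false, renew_shipment=false, review_permit=true, sign_blueprint=false, unfreeze_account=false); no atom is both obligatory and forbidden, so the set is consistent.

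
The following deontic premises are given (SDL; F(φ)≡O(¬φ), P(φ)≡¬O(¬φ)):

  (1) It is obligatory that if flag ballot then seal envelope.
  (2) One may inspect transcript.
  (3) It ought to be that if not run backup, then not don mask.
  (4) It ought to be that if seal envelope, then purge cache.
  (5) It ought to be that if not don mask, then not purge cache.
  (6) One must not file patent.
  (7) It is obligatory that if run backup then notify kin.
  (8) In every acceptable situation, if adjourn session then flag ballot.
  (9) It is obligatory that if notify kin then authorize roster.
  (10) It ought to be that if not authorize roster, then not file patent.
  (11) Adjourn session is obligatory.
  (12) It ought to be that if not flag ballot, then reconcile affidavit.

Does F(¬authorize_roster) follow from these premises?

Yes

From premise 11 we have O(adjourn_session).
Premise 8 is O(adjourn_session → flag_ballot); since O(adjourn_session), deontic closure gives O(flag_ballot).
With premise 1, O(flag_ballot → seal_envelope), the K-axiom yields O(seal_envelope).
With premise 4, O(seal_envelope → purge_cache), the K-axiom yields O(purge_cache).
The contrapositive of premise 5 (O(¬don_mask → ¬purge_cache)) is O(purge_cache → don_mask), and O(purge_cache) is already established, so O(don_mask).
The contrapositive of premise 3 (O(¬run_backup → ¬don_mask)) is O(don_mask → run_backup), and O(don_mask) is already established, so O(run_backup).
Premise 7 is O(run_backup → notify_kin); since O(run_backup), deontic closure gives O(notify_kin).
Applying K to premise 9 (O(notify_kin → authorize_roster)) and O(notify_kin) yields O(authorize_roster).
Premises 2, 6, 10, 12 do not contribute to this derivation.
So O(authorize_roster) holds, i.e. F(¬authorize_roster). The claim follows.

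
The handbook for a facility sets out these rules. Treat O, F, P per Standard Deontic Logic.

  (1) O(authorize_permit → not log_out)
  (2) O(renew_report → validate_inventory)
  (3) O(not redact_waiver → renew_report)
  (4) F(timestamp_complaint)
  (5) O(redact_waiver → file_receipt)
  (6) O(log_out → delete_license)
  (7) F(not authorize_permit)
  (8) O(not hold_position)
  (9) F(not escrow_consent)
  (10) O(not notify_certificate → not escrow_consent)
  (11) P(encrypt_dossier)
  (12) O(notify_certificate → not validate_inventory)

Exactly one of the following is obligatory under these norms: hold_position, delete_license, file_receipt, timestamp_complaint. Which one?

F(not escrow_consent) at premise 9 means O(escrow_consent).
The contrapositive of premise 10 (O(not notify_certificate → not escrow_consent)) is O(escrow_consent → notify_certificate), and O(escrow_consent) is already established, so O(notify_certificate).
With premise 12, O(notify_certificate → not validate_inventory), the K-axiom yields O(not validate_inventory).
Premise 2 is O(renew_report → validate_inventory); contrapositively O(not validate_inventory → not renew_report). Since O(not validate_inventory) holds, K gives O(not renew_report).
The contrapositive of premise 3 (O(not redact_waiver → renew_report)) is O(not renew_report → redact_waiver), and O(not renew_report) is already established, so O(redact_waiver).
Applying K to premise 5 (O(redact_waiver → file_receipt)) and O(redact_waiver) yields O(file_receipt).
So O(file_receipt) holds — file_receipt is obligatory. None of the other listed options is made obligatory by any chain of premises.

file_receipt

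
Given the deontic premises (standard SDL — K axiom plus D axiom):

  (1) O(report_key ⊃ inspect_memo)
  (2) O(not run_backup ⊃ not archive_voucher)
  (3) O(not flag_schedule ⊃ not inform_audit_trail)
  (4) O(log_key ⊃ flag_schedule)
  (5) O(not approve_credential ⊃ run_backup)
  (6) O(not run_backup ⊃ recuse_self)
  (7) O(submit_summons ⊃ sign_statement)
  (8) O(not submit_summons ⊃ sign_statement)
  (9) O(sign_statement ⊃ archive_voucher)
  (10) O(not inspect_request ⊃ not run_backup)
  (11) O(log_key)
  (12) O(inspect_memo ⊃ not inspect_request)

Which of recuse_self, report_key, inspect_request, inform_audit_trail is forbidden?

By case analysis on submit_summons: premise 7 gives O(submit_summons ⊃ sign_statement) and premise 8 gives O(not submit_summons ⊃ sign_statement), so O(sign_statement) either way.
Premise 9 is O(sign_statement ⊃ archive_voucher); since O(sign_statement), deontic closure gives O(archive_voucher).
The contrapositive of premise 2 (O(not run_backup ⊃ not archive_voucher)) is O(archive_voucher ⊃ run_backup), and O(archive_voucher) is already established, so O(run_backup).
The contrapositive of premise 10 (O(not inspect_request ⊃ not run_backup)) is O(run_backup ⊃ inspect_request), and O(run_backup) is already established, so O(inspect_request).
Premise 12, O(inspect_memo ⊃ not inspect_request), contraposes to O(inspect_request ⊃ not inspect_memo); with O(inspect_request) we get O(not inspect_memo).
Premise 1, O(report_key ⊃ inspect_memo), contraposes to O(not inspect_memo ⊃ not report_key); with O(not inspect_memo) we get O(not report_key).
So O(not report_key) holds, i.e. report_key is forbidden. None of the other listed options is forbidden under the premises.

report_key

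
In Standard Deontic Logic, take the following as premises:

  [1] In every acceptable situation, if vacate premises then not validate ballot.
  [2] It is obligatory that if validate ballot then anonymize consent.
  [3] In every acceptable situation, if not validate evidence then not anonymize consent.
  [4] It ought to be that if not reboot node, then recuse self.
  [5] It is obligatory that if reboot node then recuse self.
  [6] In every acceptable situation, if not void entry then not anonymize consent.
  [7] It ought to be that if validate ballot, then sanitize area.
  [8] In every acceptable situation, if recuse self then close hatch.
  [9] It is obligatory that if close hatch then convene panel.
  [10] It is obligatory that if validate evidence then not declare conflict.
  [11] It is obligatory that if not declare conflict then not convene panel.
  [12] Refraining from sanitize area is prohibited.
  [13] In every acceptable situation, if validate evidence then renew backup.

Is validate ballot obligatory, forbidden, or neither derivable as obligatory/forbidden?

Premises 5 and 4 cover both cases: O(reboot_node → recuse_self) and O(¬reboot_node → recuse_self). Since reboot_node ∨ ¬reboot_node is a tautology, O(recuse_self) follows.
From O(recuse_self) and premise 8, O(recuse_self → close_hatch), we obtain O(close_hatch).
Applying K to premise 9 (O(close_hatch → convene_panel)) and O(close_hatch) yields O(convene_panel).
The contrapositive of premise 11 (O(¬declare_conflict → ¬convene_panel)) is O(convene_panel → declare_conflict), and O(convene_panel) is already established, so O(declare_conflict).
Premise 10, O(validate_evidence → ¬declare_conflict), contraposes to O(declare_conflict → ¬validate_evidence); with O(declare_conflict) we get O(¬validate_evidence).
With premise 3, O(¬validate_evidence → ¬anonymize_consent), the K-axiom yields O(¬anonymize_consent).
Premise 2 is O(validate_ballot → anonymize_consent); contrapositively O(¬anonymize_consent → ¬validate_ballot). Since O(¬anonymize_consent) holds, K gives O(¬validate_ballot).
Premises 1, 6, 7, 12, 13 do not contribute to this derivation.
Thus O(¬validate_ballot), which is F(validate_ballot): validate_ballot is forbidden.

Forbidden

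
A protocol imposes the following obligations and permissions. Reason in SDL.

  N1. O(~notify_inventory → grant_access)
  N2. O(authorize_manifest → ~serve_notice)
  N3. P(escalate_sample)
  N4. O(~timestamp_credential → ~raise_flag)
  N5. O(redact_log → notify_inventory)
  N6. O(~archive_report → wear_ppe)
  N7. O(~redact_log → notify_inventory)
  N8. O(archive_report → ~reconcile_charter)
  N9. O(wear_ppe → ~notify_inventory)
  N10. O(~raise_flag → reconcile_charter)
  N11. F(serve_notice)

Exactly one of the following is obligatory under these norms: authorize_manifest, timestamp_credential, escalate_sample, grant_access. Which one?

Premises 7 and 5 are O(~redact_log → notify_inventory) and O(redact_log → notify_inventory); every ideal world satisfies ~redact_log or redact_log, so in either case notify_inventory holds — hence O(notify_inventory).
Premise 9, O(wear_ppe → ~notify_inventory), contraposes to O(notify_inventory → ~wear_ppe); with O(notify_inventory) we get O(~wear_ppe).
Premise 6 is O(~archive_report → wear_ppe); contrapositively O(~wear_ppe → archive_report). Since O(~wear_ppe) holds, K gives O(archive_report).
With premise 8, O(archive_report → ~reconcile_charter), the K-axiom yields O(~reconcile_charter).
The contrapositive of premise 10 (O(~raise_flag → reconcile_charter)) is O(~reconcile_charter → raise_flag), and O(~reconcile_charter) is already established, so O(raise_flag).
Premise 4, O(~timestamp_credential → ~raise_flag), contraposes to O(raise_flag → timestamp_credential); with O(raise_flag) we get O(timestamp_credential).
So O(timestamp_credential) holds — timestamp_credential is obligatory. None of the other listed options is made obligatory by any chain of premises.

timestamp_credential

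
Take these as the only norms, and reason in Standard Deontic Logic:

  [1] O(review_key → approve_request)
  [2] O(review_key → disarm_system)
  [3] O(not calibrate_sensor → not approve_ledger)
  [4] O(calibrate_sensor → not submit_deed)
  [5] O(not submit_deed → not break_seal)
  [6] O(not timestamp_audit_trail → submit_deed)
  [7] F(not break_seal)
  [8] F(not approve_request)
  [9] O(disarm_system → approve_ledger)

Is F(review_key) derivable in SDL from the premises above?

Yes

Premise 7 is F(not break_seal), i.e. O(break_seal).
Premise 5 is O(not submit_deed → not break_seal); contrapositively O(break_seal → submit_deed). Since O(break_seal) holds, K gives O(submit_deed).
Premise 4, O(calibrate_sensor → not submit_deed), contraposes to O(submit_deed → not calibrate_sensor); with O(submit_deed) we get O(not calibrate_sensor).
Applying K to premise 3 (O(not calibrate_sensor → not approve_ledger)) and O(not calibrate_sensor) yields O(not approve_ledger).
Premise 9, O(disarm_system → approve_ledger), contraposes to O(not approve_ledger → not disarm_system); with O(not approve_ledger) we get O(not disarm_system).
Premise 2 is O(review_key → disarm_system); contrapositively O(not disarm_system → not review_key). Since O(not disarm_system) holds, K gives O(not review_key).
Premises 1, 6, 8 do not contribute to this derivation.
So O(not review_key) holds, i.e. F(review_key). The claim follows.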